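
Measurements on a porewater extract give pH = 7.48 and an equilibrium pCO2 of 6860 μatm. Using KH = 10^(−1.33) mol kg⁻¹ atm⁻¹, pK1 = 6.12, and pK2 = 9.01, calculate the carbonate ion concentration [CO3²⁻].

[CO2*] = KH · pCO2 = 10^(−1.33) × 6860×10^-6 = 3.209×10^-4 mol/kg
α₀ = 1/(1 + K1/[H⁺] + K1K2/[H⁺]²) = 1/(1 + 10^+1.36 + 10^-0.17) = 0.04068
DIC = [CO2*]/α₀ = 3.209×10^-4 / 0.04068 = 7.888 mmol/kg
[CO3²⁻] = α₂·DIC; α₂ = 0.02750, so [CO3²⁻] = 0.02750 × 7.888 = 0.217 mmol/kg

[CO3²⁻] = 0.217 mmol/kg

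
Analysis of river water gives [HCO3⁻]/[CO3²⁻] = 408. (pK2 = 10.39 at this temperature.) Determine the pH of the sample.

From K2 = [H⁺][CO3²⁻]/[HCO3⁻]:  pH = pK2 − log₁₀([HCO3⁻]/[CO3²⁻])
log₁₀(408) = +2.611
pH = 10.39 − (+2.611) = 7.78

pH = 7.78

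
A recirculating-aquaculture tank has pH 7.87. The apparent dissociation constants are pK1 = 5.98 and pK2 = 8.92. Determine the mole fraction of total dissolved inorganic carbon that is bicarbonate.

α₁ = 1 / (1 + [H⁺]/K1 + K2/[H⁺]) = 1 / (1 + 10^-1.89 + 10^-1.05)
   = 1 / (1 + 0.012882 + 0.089125) = 1/1.1020 = 0.9074

α₁ = 0.907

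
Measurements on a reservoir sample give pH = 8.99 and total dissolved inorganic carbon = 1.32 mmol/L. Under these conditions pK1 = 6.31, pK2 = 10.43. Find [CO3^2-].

α₂ = 1 / (1 + [H⁺]/K2 + [H⁺]²/(K1K2)) = 1 / (1 + 10^+1.44 + 10^-1.24)
   = 1 / (1 + 27.542 + 0.057544) = 1/28.600 = 0.03497
[CO3²⁻] = α₂ × DIC = 0.03497 × 1.32 = 0.0462 mmol/L

[CO3²⁻] = 0.0462 mmol/L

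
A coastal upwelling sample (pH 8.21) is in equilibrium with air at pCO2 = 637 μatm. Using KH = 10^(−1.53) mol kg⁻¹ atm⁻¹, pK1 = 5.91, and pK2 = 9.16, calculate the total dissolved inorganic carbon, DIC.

[CO2*] = KH · pCO2 = 10^(−1.53) × 637×10^-6 = 1.880×10^-5 mol/kg
α₀ = 1/(1 + K1/[H⁺] + K1K2/[H⁺]²) = 1/(1 + 10^+2.30 + 10^+1.35) = 0.004486
DIC = [CO2*]/α₀ = 1.880×10^-5 / 0.004486 = 4.19 mmol/kg

DIC = 4.19 mmol/kg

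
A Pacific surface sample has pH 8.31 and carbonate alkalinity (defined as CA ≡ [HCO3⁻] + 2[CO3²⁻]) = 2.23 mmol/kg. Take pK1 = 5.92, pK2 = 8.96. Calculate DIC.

DIC = 1.89 mmol/kg

CA = [HCO3⁻] + 2[CO3²⁻] = (α₁ + 2α₂)·DIC
At pH 8.31: [H⁺]/K1 = 10^-2.39 = 0.0040738, K2/[H⁺] = 10^-0.65 = 0.22387
α₁ = 1/(1 + 0.0040738 + 0.22387) = 1/1.2279 = 0.8144; α₂ = α₁·K2/[H⁺] = 0.1823
α₁ + 2α₂ = 1.1790
DIC = CA / (α₁ + 2α₂) = 2.23 / 1.1790 = 1.89 mmol/kg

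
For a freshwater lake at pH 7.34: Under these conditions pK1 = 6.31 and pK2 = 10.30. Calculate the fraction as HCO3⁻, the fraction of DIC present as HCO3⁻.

α₁ = 0.914

α₁ = 1 / (1 + [H⁺]/K1 + K2/[H⁺]) = 1 / (1 + 10^-1.03 + 10^-2.96)
   = 1 / (1 + 0.093325 + 0.0010965) = 1/1.0944 = 0.9137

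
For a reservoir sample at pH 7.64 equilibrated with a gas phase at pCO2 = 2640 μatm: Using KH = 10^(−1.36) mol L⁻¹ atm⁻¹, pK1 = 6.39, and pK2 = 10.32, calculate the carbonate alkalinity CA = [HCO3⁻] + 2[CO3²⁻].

[CO2*] = KH · pCO2 = 10^(−1.36) × 2640×10^-6 = 1.152×10^-4 mol/L
α₀ = 1/(1 + K1/[H⁺] + K1K2/[H⁺]²) = 1/(1 + 10^+1.25 + 10^-1.43) = 0.05314
DIC = [CO2*]/α₀ = 1.152×10^-4 / 0.05314 = 2.169 mmol/L
CA = (α₁ + 2α₂)·DIC = (0.9449 + 2×0.001974) × 2.169 = 2.06 mmol/L

CA = 2.06 mmol/L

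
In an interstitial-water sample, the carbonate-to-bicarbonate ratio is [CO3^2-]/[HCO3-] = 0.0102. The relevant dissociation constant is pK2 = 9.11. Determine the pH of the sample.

From K2 = [H⁺][CO3^2-]/[HCO3-]:  pH = pK2 + log₁₀([CO3^2-]/[HCO3-])
log₁₀(0.0102) = -1.991
pH = 9.11 + (-1.991) = 7.12

pH = 7.12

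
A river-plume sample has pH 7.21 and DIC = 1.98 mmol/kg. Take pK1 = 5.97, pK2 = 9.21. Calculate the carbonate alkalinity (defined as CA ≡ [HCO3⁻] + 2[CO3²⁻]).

CA = [HCO3⁻] + 2[CO3²⁻] = (α₁ + 2α₂)·DIC
At pH 7.21: [H⁺]/K1 = 10^-1.24 = 0.057544, K2/[H⁺] = 10^-2.00 = 0.010000
α₁ = 1/(1 + 0.057544 + 0.010000) = 1/1.0675 = 0.9367; α₂ = α₁·K2/[H⁺] = 0.009367
α₁ + 2α₂ = 0.9555
CA = 0.9555 × 1.98 = 1.89 mmol/kg

CA = 1.89 mmol/kg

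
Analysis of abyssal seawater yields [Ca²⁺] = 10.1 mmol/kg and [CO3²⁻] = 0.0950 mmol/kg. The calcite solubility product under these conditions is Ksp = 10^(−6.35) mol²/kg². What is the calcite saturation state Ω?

Ω = 2.15

Ksp = 10^(−6.35) = 4.467×10^-7
Ω = [Ca²⁺][CO3²⁻]/Ksp = (10.1×10^-3)(0.0950×10^-3) / 4.467×10^-7 = 2.15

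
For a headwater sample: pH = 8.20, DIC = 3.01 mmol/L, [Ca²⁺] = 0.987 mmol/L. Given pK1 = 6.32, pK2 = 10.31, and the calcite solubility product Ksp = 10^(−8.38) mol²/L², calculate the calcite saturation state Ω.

α₂ = 1 / (1 + [H⁺]/K2 + [H⁺]²/(K1K2)) = 1 / (1 + 10^+2.11 + 10^+0.23)
   = 1 / (1 + 128.82 + 1.6982) = 1/131.52 = 0.007603
[CO3²⁻] = α₂ × DIC = 0.007603 × 3.01 = 0.02289 mmol/L
Ksp = 10^(−8.38) = 4.169×10^-9
Ω = [Ca²⁺][CO3²⁻]/Ksp = (0.987×10^-3)(2.289×10^-5) / 4.169×10^-9 = 5.42

Ω = 5.42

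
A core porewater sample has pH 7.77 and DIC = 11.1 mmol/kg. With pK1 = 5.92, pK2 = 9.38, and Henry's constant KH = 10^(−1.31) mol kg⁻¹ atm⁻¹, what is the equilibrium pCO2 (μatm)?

pCO2 = 3080 μatm

α₀ = 1 / (1 + K1/[H⁺] + K1K2/[H⁺]²) = 1 / (1 + 10^+1.85 + 10^+0.24)
   = 1 / (1 + 70.795 + 1.7378) = 1/73.532 = 0.01360
[CO2*] = α₀ × DIC = 0.01360 × 11.1 = 0.1510 mmol/kg
pCO2 = [CO2*]/KH = 1.510×10^-4 / 4.898×10^-2 = 3080 μatm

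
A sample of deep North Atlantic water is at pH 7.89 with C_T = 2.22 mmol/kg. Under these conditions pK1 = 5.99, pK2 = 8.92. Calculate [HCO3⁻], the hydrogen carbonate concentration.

α₁ = 1 / (1 + [H⁺]/K1 + K2/[H⁺]) = 1 / (1 + 10^-1.90 + 10^-1.03)
   = 1 / (1 + 0.012589 + 0.093325) = 1/1.1059 = 0.9042
[HCO3⁻] = α₁ × DIC = 0.9042 × 2.22 = 2.01 mmol/kg

[HCO3⁻] = 2.01 mmol/kg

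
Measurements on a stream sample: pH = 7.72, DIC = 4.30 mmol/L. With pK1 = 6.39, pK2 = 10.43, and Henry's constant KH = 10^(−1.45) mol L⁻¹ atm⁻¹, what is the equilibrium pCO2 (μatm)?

pCO2 = 5410 μatm

α₀ = 1 / (1 + K1/[H⁺] + K1K2/[H⁺]²) = 1 / (1 + 10^+1.33 + 10^-1.38)
   = 1 / (1 + 21.380 + 0.041687) = 1/22.421 = 0.04460
[CO2*] = α₀ × DIC = 0.04460 × 4.30 = 0.1918 mmol/L
pCO2 = [CO2*]/KH = 1.918×10^-4 / 3.548×10^-2 = 5410 μatm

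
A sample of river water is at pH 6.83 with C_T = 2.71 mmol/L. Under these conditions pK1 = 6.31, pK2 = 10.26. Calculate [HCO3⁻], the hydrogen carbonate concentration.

[HCO3⁻] = 2.08 mmol/L

α₁ = 1 / (1 + [H⁺]/K1 + K2/[H⁺]) = 1 / (1 + 10^-0.52 + 10^-3.43)
   = 1 / (1 + 0.30200 + 0.00037154) = 1/1.3024 = 0.7678
[HCO3⁻] = α₁ × DIC = 0.7678 × 2.71 = 2.08 mmol/L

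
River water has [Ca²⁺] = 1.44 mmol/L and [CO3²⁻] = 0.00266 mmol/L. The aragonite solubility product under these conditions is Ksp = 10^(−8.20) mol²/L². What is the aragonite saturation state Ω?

Ω = 0.607

Ksp = 10^(−8.20) = 6.310×10^-9
Ω = [Ca²⁺][CO3²⁻]/Ksp = (1.44×10^-3)(0.00266×10^-3) / 6.310×10^-9 = 0.607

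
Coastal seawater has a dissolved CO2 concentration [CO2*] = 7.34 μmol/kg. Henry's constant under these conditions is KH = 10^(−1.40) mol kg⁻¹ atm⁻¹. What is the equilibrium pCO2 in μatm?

KH = 10^(−1.40) = 3.981×10^-2 mol kg⁻¹ atm⁻¹
pCO2 = [CO2*]/KH = 7.34×10^-6 / 3.981×10^-2 = 1.84×10^-4 atm = 184 μatm

pCO2 = 184 μatm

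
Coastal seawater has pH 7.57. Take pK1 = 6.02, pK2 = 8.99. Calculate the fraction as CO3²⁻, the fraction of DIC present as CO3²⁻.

α₂ = 1 / (1 + [H⁺]/K2 + [H⁺]²/(K1K2)) = 1 / (1 + 10^+1.42 + 10^-0.13)
   = 1 / (1 + 26.303 + 0.74131) = 1/28.044 = 0.03566

α₂ = 0.0357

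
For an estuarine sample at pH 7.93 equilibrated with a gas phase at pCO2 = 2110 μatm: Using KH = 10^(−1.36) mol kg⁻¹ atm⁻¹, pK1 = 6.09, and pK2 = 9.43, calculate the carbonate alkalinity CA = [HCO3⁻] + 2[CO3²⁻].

CA = 6.78 mmol/kg

[CO2*] = KH · pCO2 = 10^(−1.36) × 2110×10^-6 = 9.210×10^-5 mol/kg
α₀ = 1/(1 + K1/[H⁺] + K1K2/[H⁺]²) = 1/(1 + 10^+1.84 + 10^+0.34) = 0.01382
DIC = [CO2*]/α₀ = 9.210×10^-5 / 0.01382 = 6.666 mmol/kg
CA = (α₁ + 2α₂)·DIC = (0.9560 + 2×0.03023) × 6.666 = 6.78 mmol/kg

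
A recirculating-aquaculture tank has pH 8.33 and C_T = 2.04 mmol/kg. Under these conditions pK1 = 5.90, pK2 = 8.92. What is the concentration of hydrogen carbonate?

[HCO3⁻] = 1.62 mmol/kg

α₁ = 1 / (1 + [H⁺]/K1 + K2/[H⁺]) = 1 / (1 + 10^-2.43 + 10^-0.59)
   = 1 / (1 + 0.0037154 + 0.25704) = 1/1.2608 = 0.7932
[HCO3⁻] = α₁ × DIC = 0.7932 × 2.04 = 1.62 mmol/kg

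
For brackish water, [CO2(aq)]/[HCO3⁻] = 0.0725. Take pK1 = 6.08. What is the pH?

pH = 7.22

From K1 = [H⁺][HCO3⁻]/[CO2(aq)]:  pH = pK1 − log₁₀([CO2(aq)]/[HCO3⁻])
log₁₀(0.0725) = -1.140
pH = 6.08 − (-1.140) = 7.22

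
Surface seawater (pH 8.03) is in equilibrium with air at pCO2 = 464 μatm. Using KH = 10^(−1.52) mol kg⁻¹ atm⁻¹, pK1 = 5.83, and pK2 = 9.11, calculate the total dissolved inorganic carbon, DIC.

[CO2*] = KH · pCO2 = 10^(−1.52) × 464×10^-6 = 1.401×10^-5 mol/kg
α₀ = 1/(1 + K1/[H⁺] + K1K2/[H⁺]²) = 1/(1 + 10^+2.20 + 10^+1.12) = 0.005791
DIC = [CO2*]/α₀ = 1.401×10^-5 / 0.005791 = 2.42 mmol/kg

DIC = 2.42 mmol/kg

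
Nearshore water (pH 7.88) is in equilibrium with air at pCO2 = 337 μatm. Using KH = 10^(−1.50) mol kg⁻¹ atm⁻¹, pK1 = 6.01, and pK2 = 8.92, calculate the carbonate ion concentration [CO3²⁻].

[CO2*] = KH · pCO2 = 10^(−1.50) × 337×10^-6 = 1.066×10^-5 mol/kg
α₀ = 1/(1 + K1/[H⁺] + K1K2/[H⁺]²) = 1/(1 + 10^+1.87 + 10^+0.83) = 0.01221
DIC = [CO2*]/α₀ = 1.066×10^-5 / 0.01221 = 0.8727 mmol/kg
[CO3²⁻] = α₂·DIC; α₂ = 0.08256, so [CO3²⁻] = 0.08256 × 0.8727 = 0.0720 mmol/kg

[CO3²⁻] = 0.0720 mmol/kg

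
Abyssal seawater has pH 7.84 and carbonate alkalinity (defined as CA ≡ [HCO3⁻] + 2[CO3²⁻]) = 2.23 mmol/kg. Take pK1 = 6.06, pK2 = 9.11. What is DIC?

CA = [HCO3⁻] + 2[CO3²⁻] = (α₁ + 2α₂)·DIC
At pH 7.84: [H⁺]/K1 = 10^-1.78 = 0.016596, K2/[H⁺] = 10^-1.27 = 0.053703
α₁ = 1/(1 + 0.016596 + 0.053703) = 1/1.0703 = 0.9343; α₂ = α₁·K2/[H⁺] = 0.05018
α₁ + 2α₂ = 1.0347
DIC = CA / (α₁ + 2α₂) = 2.23 / 1.0347 = 2.16 mmol/kg

DIC = 2.16 mmol/kg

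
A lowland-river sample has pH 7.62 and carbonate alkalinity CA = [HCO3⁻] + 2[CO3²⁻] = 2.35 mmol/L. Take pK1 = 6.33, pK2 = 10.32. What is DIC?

CA = [HCO3⁻] + 2[CO3²⁻] = (α₁ + 2α₂)·DIC
At pH 7.62: [H⁺]/K1 = 10^-1.29 = 0.051286, K2/[H⁺] = 10^-2.70 = 0.0019953
α₁ = 1/(1 + 0.051286 + 0.0019953) = 1/1.0533 = 0.9494; α₂ = α₁·K2/[H⁺] = 0.001894
α₁ + 2α₂ = 0.9532
DIC = CA / (α₁ + 2α₂) = 2.35 / 0.9532 = 2.47 mmol/L

DIC = 2.47 mmol/L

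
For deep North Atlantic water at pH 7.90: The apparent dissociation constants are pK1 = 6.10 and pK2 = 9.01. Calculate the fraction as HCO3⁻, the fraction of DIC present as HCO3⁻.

α₁ = 0.915

α₁ = 1 / (1 + [H⁺]/K1 + K2/[H⁺]) = 1 / (1 + 10^-1.80 + 10^-1.11)
   = 1 / (1 + 0.015849 + 0.077625) = 1/1.0935 = 0.9145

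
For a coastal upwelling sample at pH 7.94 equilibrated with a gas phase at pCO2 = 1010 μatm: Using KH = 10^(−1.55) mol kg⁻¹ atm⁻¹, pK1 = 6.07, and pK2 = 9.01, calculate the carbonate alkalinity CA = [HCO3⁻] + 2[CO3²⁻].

[CO2*] = KH · pCO2 = 10^(−1.55) × 1010×10^-6 = 2.847×10^-5 mol/kg
α₀ = 1/(1 + K1/[H⁺] + K1K2/[H⁺]²) = 1/(1 + 10^+1.87 + 10^+0.80) = 0.01228
DIC = [CO2*]/α₀ = 2.847×10^-5 / 0.01228 = 2.318 mmol/kg
CA = (α₁ + 2α₂)·DIC = (0.9102 + 2×0.07747) × 2.318 = 2.47 mmol/kg

CA = 2.47 mmol/kg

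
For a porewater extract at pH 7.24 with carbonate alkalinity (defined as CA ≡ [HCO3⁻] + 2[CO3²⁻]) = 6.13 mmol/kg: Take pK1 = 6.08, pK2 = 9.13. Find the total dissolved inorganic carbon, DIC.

CA = [HCO3⁻] + 2[CO3²⁻] = (α₁ + 2α₂)·DIC
At pH 7.24: [H⁺]/K1 = 10^-1.16 = 0.069183, K2/[H⁺] = 10^-1.89 = 0.012882
α₁ = 1/(1 + 0.069183 + 0.012882) = 1/1.0821 = 0.9242; α₂ = α₁·K2/[H⁺] = 0.01191
α₁ + 2α₂ = 0.9480
DIC = CA / (α₁ + 2α₂) = 6.13 / 0.9480 = 6.47 mmol/kg

DIC = 6.47 mmol/kg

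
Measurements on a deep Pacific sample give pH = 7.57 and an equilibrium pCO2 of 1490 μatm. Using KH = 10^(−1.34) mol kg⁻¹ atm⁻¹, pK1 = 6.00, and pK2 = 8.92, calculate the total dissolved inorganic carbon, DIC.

[CO2*] = KH · pCO2 = 10^(−1.34) × 1490×10^-6 = 6.811×10^-5 mol/kg
α₀ = 1/(1 + K1/[H⁺] + K1K2/[H⁺]²) = 1/(1 + 10^+1.57 + 10^+0.22) = 0.02512
DIC = [CO2*]/α₀ = 6.811×10^-5 / 0.02512 = 2.71 mmol/kg

DIC = 2.71 mmol/kg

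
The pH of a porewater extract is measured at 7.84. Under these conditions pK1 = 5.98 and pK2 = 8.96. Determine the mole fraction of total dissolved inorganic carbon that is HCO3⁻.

α₁ = 1 / (1 + [H⁺]/K1 + K2/[H⁺]) = 1 / (1 + 10^-1.86 + 10^-1.12)
   = 1 / (1 + 0.013804 + 0.075858) = 1/1.0897 = 0.9177

α₁ = 0.918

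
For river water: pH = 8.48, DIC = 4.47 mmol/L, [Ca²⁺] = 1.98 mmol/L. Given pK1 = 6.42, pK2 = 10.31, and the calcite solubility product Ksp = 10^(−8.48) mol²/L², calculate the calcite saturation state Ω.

Ω = 38.6

α₂ = 1 / (1 + [H⁺]/K2 + [H⁺]²/(K1K2)) = 1 / (1 + 10^+1.83 + 10^-0.23)
   = 1 / (1 + 67.608 + 0.58884) = 1/69.197 = 0.01445
[CO3²⁻] = α₂ × DIC = 0.01445 × 4.47 = 0.06460 mmol/L
Ksp = 10^(−8.48) = 3.311×10^-9
Ω = [Ca²⁺][CO3²⁻]/Ksp = (1.98×10^-3)(6.460×10^-5) / 3.311×10^-9 = 38.6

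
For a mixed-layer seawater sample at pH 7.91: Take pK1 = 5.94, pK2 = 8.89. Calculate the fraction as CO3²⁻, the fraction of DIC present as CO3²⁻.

α₂ = 0.0939

α₂ = 1 / (1 + [H⁺]/K2 + [H⁺]²/(K1K2)) = 1 / (1 + 10^+0.98 + 10^-0.99)
   = 1 / (1 + 9.5499 + 0.10233) = 1/10.652 = 0.09388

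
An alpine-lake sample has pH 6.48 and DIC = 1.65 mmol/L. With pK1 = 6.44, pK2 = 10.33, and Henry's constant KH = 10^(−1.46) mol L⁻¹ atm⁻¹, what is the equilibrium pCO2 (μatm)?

α₀ = 1 / (1 + K1/[H⁺] + K1K2/[H⁺]²) = 1 / (1 + 10^+0.04 + 10^-3.81)
   = 1 / (1 + 1.0965 + 0.00015488) = 1/2.0966 = 0.4770
[CO2*] = α₀ × DIC = 0.4770 × 1.65 = 0.7870 mmol/L
pCO2 = [CO2*]/KH = 7.870×10^-4 / 3.467×10^-2 = 2.27×10^4 μatm

pCO2 = 2.27×10^4 μatm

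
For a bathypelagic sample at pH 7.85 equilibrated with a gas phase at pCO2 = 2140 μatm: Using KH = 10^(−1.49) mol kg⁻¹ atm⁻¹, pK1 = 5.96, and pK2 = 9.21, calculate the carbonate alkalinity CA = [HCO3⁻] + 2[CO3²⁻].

CA = 5.84 mmol/kg

[CO2*] = KH · pCO2 = 10^(−1.49) × 2140×10^-6 = 6.925×10^-5 mol/kg
α₀ = 1/(1 + K1/[H⁺] + K1K2/[H⁺]²) = 1/(1 + 10^+1.89 + 10^+0.53) = 0.01219
DIC = [CO2*]/α₀ = 6.925×10^-5 / 0.01219 = 5.679 mmol/kg
CA = (α₁ + 2α₂)·DIC = (0.9465 + 2×0.04132) × 5.679 = 5.84 mmol/kg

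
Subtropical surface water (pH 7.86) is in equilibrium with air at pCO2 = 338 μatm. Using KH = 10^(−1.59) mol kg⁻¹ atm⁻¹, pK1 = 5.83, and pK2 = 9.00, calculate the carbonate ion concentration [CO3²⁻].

[CO2*] = KH · pCO2 = 10^(−1.59) × 338×10^-6 = 8.688×10^-6 mol/kg
α₀ = 1/(1 + K1/[H⁺] + K1K2/[H⁺]²) = 1/(1 + 10^+2.03 + 10^+0.89) = 0.008627
DIC = [CO2*]/α₀ = 8.688×10^-6 / 0.008627 = 1.007 mmol/kg
[CO3²⁻] = α₂·DIC; α₂ = 0.06697, so [CO3²⁻] = 0.06697 × 1.007 = 0.0674 mmol/kg

[CO3²⁻] = 0.0674 mmol/kg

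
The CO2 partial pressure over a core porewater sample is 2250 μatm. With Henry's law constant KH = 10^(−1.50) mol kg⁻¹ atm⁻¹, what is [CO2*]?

[CO2*] = 71.2 μmol/kg

KH = 10^(−1.50) = 3.162×10^-2 mol kg⁻¹ atm⁻¹
[CO2*] = KH · pCO2 = 3.162×10^-2 × 2250×10^-6 atm = 7.12×10^-5 mol/kg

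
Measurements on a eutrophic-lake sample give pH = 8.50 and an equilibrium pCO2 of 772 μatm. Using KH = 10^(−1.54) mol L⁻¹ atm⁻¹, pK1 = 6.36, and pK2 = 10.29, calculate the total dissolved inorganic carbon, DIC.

DIC = 3.15 mmol/L

[CO2*] = KH · pCO2 = 10^(−1.54) × 772×10^-6 = 2.226×10^-5 mol/L
α₀ = 1/(1 + K1/[H⁺] + K1K2/[H⁺]²) = 1/(1 + 10^+2.14 + 10^+0.35) = 0.007078
DIC = [CO2*]/α₀ = 2.226×10^-5 / 0.007078 = 3.15 mmol/L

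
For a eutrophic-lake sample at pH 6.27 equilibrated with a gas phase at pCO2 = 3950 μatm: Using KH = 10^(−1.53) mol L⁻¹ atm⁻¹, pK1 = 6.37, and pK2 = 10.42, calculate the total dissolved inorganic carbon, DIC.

DIC = 0.209 mmol/L

[CO2*] = KH · pCO2 = 10^(−1.53) × 3950×10^-6 = 1.166×10^-4 mol/L
α₀ = 1/(1 + K1/[H⁺] + K1K2/[H⁺]²) = 1/(1 + 10^-0.10 + 10^-4.25) = 0.5573
DIC = [CO2*]/α₀ = 1.166×10^-4 / 0.5573 = 0.209 mmol/L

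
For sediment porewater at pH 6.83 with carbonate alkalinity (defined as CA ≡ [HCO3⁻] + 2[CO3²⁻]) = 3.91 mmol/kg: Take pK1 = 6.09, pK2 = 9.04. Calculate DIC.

CA = [HCO3⁻] + 2[CO3²⁻] = (α₁ + 2α₂)·DIC
At pH 6.83: [H⁺]/K1 = 10^-0.74 = 0.18197, K2/[H⁺] = 10^-2.21 = 0.0061660
α₁ = 1/(1 + 0.18197 + 0.0061660) = 1/1.1881 = 0.8417; α₂ = α₁·K2/[H⁺] = 0.005190
α₁ + 2α₂ = 0.8520
DIC = CA / (α₁ + 2α₂) = 3.91 / 0.8520 = 4.59 mmol/kg

DIC = 4.59 mmol/kg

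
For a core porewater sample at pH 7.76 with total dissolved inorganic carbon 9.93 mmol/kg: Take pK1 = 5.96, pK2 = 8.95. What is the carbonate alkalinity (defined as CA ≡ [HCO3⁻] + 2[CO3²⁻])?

CA = [HCO3⁻] + 2[CO3²⁻] = (α₁ + 2α₂)·DIC
At pH 7.76: [H⁺]/K1 = 10^-1.80 = 0.015849, K2/[H⁺] = 10^-1.19 = 0.064565
α₁ = 1/(1 + 0.015849 + 0.064565) = 1/1.0804 = 0.9256; α₂ = α₁·K2/[H⁺] = 0.05976
α₁ + 2α₂ = 1.0451
CA = 1.0451 × 9.93 = 10.4 mmol/kg

CA = 10.4 mmol/kg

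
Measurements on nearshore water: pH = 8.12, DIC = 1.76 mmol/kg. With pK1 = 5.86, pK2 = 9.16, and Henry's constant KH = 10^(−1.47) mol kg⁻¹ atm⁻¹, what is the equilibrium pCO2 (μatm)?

pCO2 = 260 μatm

α₀ = 1 / (1 + K1/[H⁺] + K1K2/[H⁺]²) = 1 / (1 + 10^+2.26 + 10^+1.22)
   = 1 / (1 + 181.97 + 16.596) = 1/199.57 = 0.005011
[CO2*] = α₀ × DIC = 0.005011 × 1.76 = 0.008819 mmol/kg = 8.819 μmol/kg
pCO2 = [CO2*]/KH = 8.819×10^-6 / 3.388×10^-2 = 260 μatm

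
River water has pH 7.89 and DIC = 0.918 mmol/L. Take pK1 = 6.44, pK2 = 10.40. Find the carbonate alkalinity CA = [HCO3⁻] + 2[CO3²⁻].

CA = [HCO3⁻] + 2[CO3²⁻] = (α₁ + 2α₂)·DIC
At pH 7.89: [H⁺]/K1 = 10^-1.45 = 0.035481, K2/[H⁺] = 10^-2.51 = 0.0030903
α₁ = 1/(1 + 0.035481 + 0.0030903) = 1/1.0386 = 0.9629; α₂ = α₁·K2/[H⁺] = 0.002976
α₁ + 2α₂ = 0.9688
CA = 0.9688 × 0.918 = 0.889 mmol/L

CA = 0.889 mmol/L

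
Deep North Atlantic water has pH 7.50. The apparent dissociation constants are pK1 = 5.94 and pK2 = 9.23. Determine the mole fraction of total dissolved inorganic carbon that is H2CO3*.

α₀ = 1 / (1 + K1/[H⁺] + K1K2/[H⁺]²) = 1 / (1 + 10^+1.56 + 10^-0.17)
   = 1 / (1 + 36.308 + 0.67608) = 1/37.984 = 0.02633

α₀ = 0.0263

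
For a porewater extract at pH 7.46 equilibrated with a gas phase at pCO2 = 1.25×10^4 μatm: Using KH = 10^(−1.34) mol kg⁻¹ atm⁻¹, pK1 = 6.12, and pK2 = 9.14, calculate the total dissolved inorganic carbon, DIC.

DIC = 13.3 mmol/kg

[CO2*] = KH · pCO2 = 10^(−1.34) × 1.25×10^4×10^-6 = 5.714×10^-4 mol/kg
α₀ = 1/(1 + K1/[H⁺] + K1K2/[H⁺]²) = 1/(1 + 10^+1.34 + 10^-0.34) = 0.04285
DIC = [CO2*]/α₀ = 5.714×10^-4 / 0.04285 = 13.3 mmol/kg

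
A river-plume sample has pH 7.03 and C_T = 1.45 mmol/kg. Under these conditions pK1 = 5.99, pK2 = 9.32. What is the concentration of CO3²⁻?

α₂ = 1 / (1 + [H⁺]/K2 + [H⁺]²/(K1K2)) = 1 / (1 + 10^+2.29 + 10^+1.25)
   = 1 / (1 + 194.98 + 17.783) = 1/213.77 = 0.004678
[CO3²⁻] = α₂ × DIC = 0.004678 × 1.45 = 0.00678 mmol/kg = 6.78 μmol/kg

[CO3²⁻] = 6.78 μmol/kg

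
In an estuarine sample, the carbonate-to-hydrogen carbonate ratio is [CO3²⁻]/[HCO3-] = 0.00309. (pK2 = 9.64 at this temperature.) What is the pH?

From K2 = [H⁺][CO3²⁻]/[HCO3-]:  pH = pK2 + log₁₀([CO3²⁻]/[HCO3-])
log₁₀(0.00309) = -2.510
pH = 9.64 + (-2.510) = 7.13

pH = 7.13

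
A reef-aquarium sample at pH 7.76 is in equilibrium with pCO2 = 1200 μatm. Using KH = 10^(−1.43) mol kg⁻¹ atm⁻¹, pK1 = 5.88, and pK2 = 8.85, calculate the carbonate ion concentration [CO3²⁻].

[CO3²⁻] = 0.275 mmol/kg

[CO2*] = KH · pCO2 = 10^(−1.43) × 1200×10^-6 = 4.458×10^-5 mol/kg
α₀ = 1/(1 + K1/[H⁺] + K1K2/[H⁺]²) = 1/(1 + 10^+1.88 + 10^+0.79) = 0.01204
DIC = [CO2*]/α₀ = 4.458×10^-5 / 0.01204 = 3.702 mmol/kg
[CO3²⁻] = α₂·DIC; α₂ = 0.07427, so [CO3²⁻] = 0.07427 × 3.702 = 0.275 mmol/kg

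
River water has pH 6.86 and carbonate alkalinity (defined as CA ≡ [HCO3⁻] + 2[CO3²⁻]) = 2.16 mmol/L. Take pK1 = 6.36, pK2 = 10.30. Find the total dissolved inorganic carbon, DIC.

CA = [HCO3⁻] + 2[CO3²⁻] = (α₁ + 2α₂)·DIC
At pH 6.86: [H⁺]/K1 = 10^-0.50 = 0.31623, K2/[H⁺] = 10^-3.44 = 0.00036308
α₁ = 1/(1 + 0.31623 + 0.00036308) = 1/1.3166 = 0.7595; α₂ = α₁·K2/[H⁺] = 0.0002758
α₁ + 2α₂ = 0.7601
DIC = CA / (α₁ + 2α₂) = 2.16 / 0.7601 = 2.84 mmol/L

DIC = 2.84 mmol/L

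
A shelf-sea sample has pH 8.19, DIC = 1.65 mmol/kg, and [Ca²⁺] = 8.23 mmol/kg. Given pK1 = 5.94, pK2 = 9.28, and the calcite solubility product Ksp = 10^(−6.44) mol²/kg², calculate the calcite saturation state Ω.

Ω = 2.80

α₂ = 1 / (1 + [H⁺]/K2 + [H⁺]²/(K1K2)) = 1 / (1 + 10^+1.09 + 10^-1.16)
   = 1 / (1 + 12.303 + 0.069183) = 1/13.372 = 0.07478
[CO3²⁻] = α₂ × DIC = 0.07478 × 1.65 = 0.1234 mmol/kg
Ksp = 10^(−6.44) = 3.631×10^-7
Ω = [Ca²⁺][CO3²⁻]/Ksp = (8.23×10^-3)(1.234×10^-4) / 3.631×10^-7 = 2.80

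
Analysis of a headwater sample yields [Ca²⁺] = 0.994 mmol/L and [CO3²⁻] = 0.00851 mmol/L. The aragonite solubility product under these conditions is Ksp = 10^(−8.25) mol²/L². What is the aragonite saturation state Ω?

Ksp = 10^(−8.25) = 5.623×10^-9
Ω = [Ca²⁺][CO3²⁻]/Ksp = (0.994×10^-3)(0.00851×10^-3) / 5.623×10^-9 = 1.50

Ω = 1.50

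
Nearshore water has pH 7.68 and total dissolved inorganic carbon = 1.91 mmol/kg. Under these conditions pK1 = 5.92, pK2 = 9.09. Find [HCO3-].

α₁ = 1 / (1 + [H⁺]/K1 + K2/[H⁺]) = 1 / (1 + 10^-1.76 + 10^-1.41)
   = 1 / (1 + 0.017378 + 0.038905) = 1/1.0563 = 0.9467
[HCO3⁻] = α₁ × DIC = 0.9467 × 1.91 = 1.81 mmol/kg

[HCO3⁻] = 1.81 mmol/kg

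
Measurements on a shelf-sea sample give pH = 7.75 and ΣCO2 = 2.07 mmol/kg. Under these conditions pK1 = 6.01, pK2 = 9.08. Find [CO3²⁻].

[CO3²⁻] = 0.0909 mmol/kg

α₂ = 1 / (1 + [H⁺]/K2 + [H⁺]²/(K1K2)) = 1 / (1 + 10^+1.33 + 10^-0.41)
   = 1 / (1 + 21.380 + 0.38905) = 1/22.769 = 0.04392
[CO3²⁻] = α₂ × DIC = 0.04392 × 2.07 = 0.0909 mmol/kg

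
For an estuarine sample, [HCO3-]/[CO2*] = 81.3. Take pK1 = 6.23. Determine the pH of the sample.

From K1 = [H⁺][HCO3-]/[CO2*]:  pH = pK1 + log₁₀([HCO3-]/[CO2*])
log₁₀(81.3) = +1.910
pH = 6.23 + (+1.910) = 8.14

pH = 8.14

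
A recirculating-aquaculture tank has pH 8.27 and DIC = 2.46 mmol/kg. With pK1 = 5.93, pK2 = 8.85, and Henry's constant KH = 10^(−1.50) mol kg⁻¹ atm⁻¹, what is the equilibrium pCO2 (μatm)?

pCO2 = 281 μatm

α₀ = 1 / (1 + K1/[H⁺] + K1K2/[H⁺]²) = 1 / (1 + 10^+2.34 + 10^+1.76)
   = 1 / (1 + 218.78 + 57.544) = 1/277.32 = 0.003606
[CO2*] = α₀ × DIC = 0.003606 × 2.46 = 0.008871 mmol/kg = 8.871 μmol/kg
pCO2 = [CO2*]/KH = 8.871×10^-6 / 3.162×10^-2 = 281 μatm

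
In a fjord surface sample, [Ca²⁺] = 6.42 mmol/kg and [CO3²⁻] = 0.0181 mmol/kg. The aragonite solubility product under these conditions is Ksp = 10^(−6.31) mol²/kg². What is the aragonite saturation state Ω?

Ω = 0.237

Ksp = 10^(−6.31) = 4.898×10^-7
Ω = [Ca²⁺][CO3²⁻]/Ksp = (6.42×10^-3)(0.0181×10^-3) / 4.898×10^-7 = 0.237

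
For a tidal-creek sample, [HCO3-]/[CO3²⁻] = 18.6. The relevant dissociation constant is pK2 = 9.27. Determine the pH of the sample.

From K2 = [H⁺][CO3²⁻]/[HCO3-]:  pH = pK2 − log₁₀([HCO3-]/[CO3²⁻])
log₁₀(18.6) = +1.270
pH = 9.27 − (+1.270) = 8.00

pH = 8.00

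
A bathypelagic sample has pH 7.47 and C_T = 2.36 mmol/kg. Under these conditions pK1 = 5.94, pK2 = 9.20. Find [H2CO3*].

α₀ = 1 / (1 + K1/[H⁺] + K1K2/[H⁺]²) = 1 / (1 + 10^+1.53 + 10^-0.20)
   = 1 / (1 + 33.884 + 0.63096) = 1/35.515 = 0.02816
[CO2*] = α₀ × DIC = 0.02816 × 2.36 = 0.0665 mmol/kg

[CO2*] = 0.0665 mmol/kg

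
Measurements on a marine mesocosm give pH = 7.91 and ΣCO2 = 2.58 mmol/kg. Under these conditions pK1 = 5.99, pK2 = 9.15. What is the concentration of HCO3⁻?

[HCO3⁻] = 2.41 mmol/kg

α₁ = 1 / (1 + [H⁺]/K1 + K2/[H⁺]) = 1 / (1 + 10^-1.92 + 10^-1.24)
   = 1 / (1 + 0.012023 + 0.057544) = 1/1.0696 = 0.9350
[HCO3⁻] = α₁ × DIC = 0.9350 × 2.58 = 2.41 mmol/kg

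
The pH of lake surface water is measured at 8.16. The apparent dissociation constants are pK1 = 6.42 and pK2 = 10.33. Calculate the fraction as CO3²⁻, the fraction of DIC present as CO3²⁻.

α₂ = 1 / (1 + [H⁺]/K2 + [H⁺]²/(K1K2)) = 1 / (1 + 10^+2.17 + 10^+0.43)
   = 1 / (1 + 147.91 + 2.6915) = 1/151.60 = 0.006596

α₂ = 0.00660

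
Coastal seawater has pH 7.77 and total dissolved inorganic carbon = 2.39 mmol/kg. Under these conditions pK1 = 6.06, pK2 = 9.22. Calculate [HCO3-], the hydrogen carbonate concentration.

[HCO3⁻] = 2.27 mmol/kg

α₁ = 1 / (1 + [H⁺]/K1 + K2/[H⁺]) = 1 / (1 + 10^-1.71 + 10^-1.45)
   = 1 / (1 + 0.019498 + 0.035481) = 1/1.0550 = 0.9479
[HCO3⁻] = α₁ × DIC = 0.9479 × 2.39 = 2.27 mmol/kg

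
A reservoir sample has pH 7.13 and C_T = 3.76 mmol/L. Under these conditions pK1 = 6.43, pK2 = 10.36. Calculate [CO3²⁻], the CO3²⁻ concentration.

α₂ = 1 / (1 + [H⁺]/K2 + [H⁺]²/(K1K2)) = 1 / (1 + 10^+3.23 + 10^+2.53)
   = 1 / (1 + 1698.2 + 338.84) = 1/2038.1 = 0.0004907
[CO3²⁻] = α₂ × DIC = 0.0004907 × 3.76 = 0.00184 mmol/L = 1.84 μmol/L

[CO3²⁻] = 1.84 μmol/L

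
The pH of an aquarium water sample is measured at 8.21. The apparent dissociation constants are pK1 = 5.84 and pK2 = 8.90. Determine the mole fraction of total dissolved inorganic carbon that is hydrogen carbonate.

α₁ = 0.828

α₁ = 1 / (1 + [H⁺]/K1 + K2/[H⁺]) = 1 / (1 + 10^-2.37 + 10^-0.69)
   = 1 / (1 + 0.0042658 + 0.20417) = 1/1.2084 = 0.8275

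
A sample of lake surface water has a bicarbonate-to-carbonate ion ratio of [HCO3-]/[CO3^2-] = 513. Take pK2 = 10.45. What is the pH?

pH = 7.74

From K2 = [H⁺][CO3^2-]/[HCO3-]:  pH = pK2 − log₁₀([HCO3-]/[CO3^2-])
log₁₀(513) = +2.710
pH = 10.45 − (+2.710) = 7.74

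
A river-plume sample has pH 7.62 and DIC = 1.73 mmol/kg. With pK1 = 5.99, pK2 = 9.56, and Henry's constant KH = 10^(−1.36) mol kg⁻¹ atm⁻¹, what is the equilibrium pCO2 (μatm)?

α₀ = 1 / (1 + K1/[H⁺] + K1K2/[H⁺]²) = 1 / (1 + 10^+1.63 + 10^-0.31)
   = 1 / (1 + 42.658 + 0.48978) = 1/44.148 = 0.02265
[CO2*] = α₀ × DIC = 0.02265 × 1.73 = 0.03919 mmol/kg
pCO2 = [CO2*]/KH = 3.919×10^-5 / 4.365×10^-2 = 898 μatm

pCO2 = 898 μatm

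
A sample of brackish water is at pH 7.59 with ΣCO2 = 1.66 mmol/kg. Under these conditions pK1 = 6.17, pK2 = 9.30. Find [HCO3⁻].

α₁ = 1 / (1 + [H⁺]/K1 + K2/[H⁺]) = 1 / (1 + 10^-1.42 + 10^-1.71)
   = 1 / (1 + 0.038019 + 0.019498) = 1/1.0575 = 0.9456
[HCO3⁻] = α₁ × DIC = 0.9456 × 1.66 = 1.57 mmol/kg

[HCO3⁻] = 1.57 mmol/kg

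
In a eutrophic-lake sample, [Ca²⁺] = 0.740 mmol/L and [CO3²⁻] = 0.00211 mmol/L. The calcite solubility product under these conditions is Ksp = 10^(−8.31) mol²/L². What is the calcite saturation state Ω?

Ω = 0.319

Ksp = 10^(−8.31) = 4.898×10^-9
Ω = [Ca²⁺][CO3²⁻]/Ksp = (0.740×10^-3)(0.00211×10^-3) / 4.898×10^-9 = 0.319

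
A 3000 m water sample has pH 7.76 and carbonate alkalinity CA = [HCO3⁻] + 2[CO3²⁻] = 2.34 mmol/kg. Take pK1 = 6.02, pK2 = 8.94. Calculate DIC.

DIC = 2.24 mmol/kg

CA = [HCO3⁻] + 2[CO3²⁻] = (α₁ + 2α₂)·DIC
At pH 7.76: [H⁺]/K1 = 10^-1.74 = 0.018197, K2/[H⁺] = 10^-1.18 = 0.066069
α₁ = 1/(1 + 0.018197 + 0.066069) = 1/1.0843 = 0.9223; α₂ = α₁·K2/[H⁺] = 0.06093
α₁ + 2α₂ = 1.0442
DIC = CA / (α₁ + 2α₂) = 2.34 / 1.0442 = 2.24 mmol/kg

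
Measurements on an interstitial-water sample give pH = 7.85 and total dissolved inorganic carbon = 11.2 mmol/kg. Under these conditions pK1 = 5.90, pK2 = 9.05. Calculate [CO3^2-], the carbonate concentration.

[CO3²⁻] = 0.658 mmol/kg

α₂ = 1 / (1 + [H⁺]/K2 + [H⁺]²/(K1K2)) = 1 / (1 + 10^+1.20 + 10^-0.75)
   = 1 / (1 + 15.849 + 0.17783) = 1/17.027 = 0.05873
[CO3²⁻] = α₂ × DIC = 0.05873 × 11.2 = 0.658 mmol/kg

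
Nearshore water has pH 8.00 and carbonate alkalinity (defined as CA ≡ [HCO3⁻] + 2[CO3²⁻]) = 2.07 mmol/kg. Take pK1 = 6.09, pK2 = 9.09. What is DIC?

DIC = 1.95 mmol/kg

CA = [HCO3⁻] + 2[CO3²⁻] = (α₁ + 2α₂)·DIC
At pH 8.00: [H⁺]/K1 = 10^-1.91 = 0.012303, K2/[H⁺] = 10^-1.09 = 0.081283
α₁ = 1/(1 + 0.012303 + 0.081283) = 1/1.0936 = 0.9144; α₂ = α₁·K2/[H⁺] = 0.07433
α₁ + 2α₂ = 1.0631
DIC = CA / (α₁ + 2α₂) = 2.07 / 1.0631 = 1.95 mmol/kg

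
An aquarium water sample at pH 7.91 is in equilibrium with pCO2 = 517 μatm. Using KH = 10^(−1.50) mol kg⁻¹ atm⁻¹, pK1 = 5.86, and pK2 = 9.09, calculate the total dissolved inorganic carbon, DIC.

[CO2*] = KH · pCO2 = 10^(−1.50) × 517×10^-6 = 1.635×10^-5 mol/kg
α₀ = 1/(1 + K1/[H⁺] + K1K2/[H⁺]²) = 1/(1 + 10^+2.05 + 10^+0.87) = 0.008291
DIC = [CO2*]/α₀ = 1.635×10^-5 / 0.008291 = 1.97 mmol/kg

DIC = 1.97 mmol/kg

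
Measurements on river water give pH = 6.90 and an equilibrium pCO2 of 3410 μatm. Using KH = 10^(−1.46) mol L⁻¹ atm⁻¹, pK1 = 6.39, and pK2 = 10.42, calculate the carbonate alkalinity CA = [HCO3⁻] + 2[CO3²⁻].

CA = 0.383 mmol/L

[CO2*] = KH · pCO2 = 10^(−1.46) × 3410×10^-6 = 1.182×10^-4 mol/L
α₀ = 1/(1 + K1/[H⁺] + K1K2/[H⁺]²) = 1/(1 + 10^+0.51 + 10^-3.01) = 0.2360
DIC = [CO2*]/α₀ = 1.182×10^-4 / 0.2360 = 0.5010 mmol/L
CA = (α₁ + 2α₂)·DIC = (0.7637 + 2×0.0002306) × 0.5010 = 0.383 mmol/L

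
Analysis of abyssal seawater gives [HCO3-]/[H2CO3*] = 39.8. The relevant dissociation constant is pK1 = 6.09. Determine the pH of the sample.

pH = 7.69

From K1 = [H⁺][HCO3-]/[H2CO3*]:  pH = pK1 + log₁₀([HCO3-]/[H2CO3*])
log₁₀(39.8) = +1.600
pH = 6.09 + (+1.600) = 7.69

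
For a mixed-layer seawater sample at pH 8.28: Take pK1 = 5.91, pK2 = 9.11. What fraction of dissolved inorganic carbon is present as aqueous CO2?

α₀ = 0.00370

α₀ = 1 / (1 + K1/[H⁺] + K1K2/[H⁺]²) = 1 / (1 + 10^+2.37 + 10^+1.54)
   = 1 / (1 + 234.42 + 34.674) = 1/270.10 = 0.003702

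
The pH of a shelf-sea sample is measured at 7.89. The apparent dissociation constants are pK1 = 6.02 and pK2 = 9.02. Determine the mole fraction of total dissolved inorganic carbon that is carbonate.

α₂ = 0.0682

α₂ = 1 / (1 + [H⁺]/K2 + [H⁺]²/(K1K2)) = 1 / (1 + 10^+1.13 + 10^-0.74)
   = 1 / (1 + 13.490 + 0.18197) = 1/14.672 = 0.06816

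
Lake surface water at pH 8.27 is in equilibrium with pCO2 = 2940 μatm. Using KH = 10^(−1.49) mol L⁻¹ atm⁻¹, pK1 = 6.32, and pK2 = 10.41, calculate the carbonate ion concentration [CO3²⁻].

[CO2*] = KH · pCO2 = 10^(−1.49) × 2940×10^-6 = 9.514×10^-5 mol/L
α₀ = 1/(1 + K1/[H⁺] + K1K2/[H⁺]²) = 1/(1 + 10^+1.95 + 10^-0.19) = 0.01102
DIC = [CO2*]/α₀ = 9.514×10^-5 / 0.01102 = 8.636 mmol/L
[CO3²⁻] = α₂·DIC; α₂ = 0.007113, so [CO3²⁻] = 0.007113 × 8.636 = 0.0614 mmol/L

[CO3²⁻] = 0.0614 mmol/L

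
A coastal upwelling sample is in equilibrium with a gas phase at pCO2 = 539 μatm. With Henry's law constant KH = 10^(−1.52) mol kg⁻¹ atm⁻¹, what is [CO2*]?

[CO2*] = 16.3 μmol/kg

KH = 10^(−1.52) = 3.020×10^-2 mol kg⁻¹ atm⁻¹
[CO2*] = KH · pCO2 = 3.020×10^-2 × 539×10^-6 atm = 1.63×10^-5 mol/kg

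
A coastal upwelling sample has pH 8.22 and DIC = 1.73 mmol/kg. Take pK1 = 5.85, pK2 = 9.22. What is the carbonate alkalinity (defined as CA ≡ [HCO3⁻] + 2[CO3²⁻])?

CA = 1.88 mmol/kg

CA = [HCO3⁻] + 2[CO3²⁻] = (α₁ + 2α₂)·DIC
At pH 8.22: [H⁺]/K1 = 10^-2.37 = 0.0042658, K2/[H⁺] = 10^-1.00 = 0.10000
α₁ = 1/(1 + 0.0042658 + 0.10000) = 1/1.1043 = 0.9056; α₂ = α₁·K2/[H⁺] = 0.09056
α₁ + 2α₂ = 1.0867
CA = 1.0867 × 1.73 = 1.88 mmol/kg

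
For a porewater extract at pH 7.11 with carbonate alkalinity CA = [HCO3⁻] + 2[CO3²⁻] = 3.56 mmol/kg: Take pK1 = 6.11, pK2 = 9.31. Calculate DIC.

CA = [HCO3⁻] + 2[CO3²⁻] = (α₁ + 2α₂)·DIC
At pH 7.11: [H⁺]/K1 = 10^-1.00 = 0.10000, K2/[H⁺] = 10^-2.20 = 0.0063096
α₁ = 1/(1 + 0.10000 + 0.0063096) = 1/1.1063 = 0.9039; α₂ = α₁·K2/[H⁺] = 0.005703
α₁ + 2α₂ = 0.9153
DIC = CA / (α₁ + 2α₂) = 3.56 / 0.9153 = 3.89 mmol/kg

DIC = 3.89 mmol/kg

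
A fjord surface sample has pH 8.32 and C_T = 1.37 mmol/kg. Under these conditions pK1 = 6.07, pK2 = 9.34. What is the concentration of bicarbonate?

α₁ = 1 / (1 + [H⁺]/K1 + K2/[H⁺]) = 1 / (1 + 10^-2.25 + 10^-1.02)
   = 1 / (1 + 0.0056234 + 0.095499) = 1/1.1011 = 0.9082
[HCO3⁻] = α₁ × DIC = 0.9082 × 1.37 = 1.24 mmol/kg

[HCO3⁻] = 1.24 mmol/kg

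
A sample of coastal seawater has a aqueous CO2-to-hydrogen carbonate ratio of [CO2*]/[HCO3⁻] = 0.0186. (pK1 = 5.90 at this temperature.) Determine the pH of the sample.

pH = 7.63

From K1 = [H⁺][HCO3⁻]/[CO2*]:  pH = pK1 − log₁₀([CO2*]/[HCO3⁻])
log₁₀(0.0186) = -1.730
pH = 5.90 − (-1.730) = 7.63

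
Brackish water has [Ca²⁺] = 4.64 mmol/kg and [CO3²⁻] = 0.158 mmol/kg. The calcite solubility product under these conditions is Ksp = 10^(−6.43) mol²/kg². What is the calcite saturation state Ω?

Ksp = 10^(−6.43) = 3.715×10^-7
Ω = [Ca²⁺][CO3²⁻]/Ksp = (4.64×10^-3)(0.158×10^-3) / 3.715×10^-7 = 1.97

Ω = 1.97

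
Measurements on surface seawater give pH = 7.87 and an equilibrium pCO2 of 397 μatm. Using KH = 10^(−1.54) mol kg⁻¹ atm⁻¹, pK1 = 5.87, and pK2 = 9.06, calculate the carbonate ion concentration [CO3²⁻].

[CO3²⁻] = 0.0739 mmol/kg

[CO2*] = KH · pCO2 = 10^(−1.54) × 397×10^-6 = 1.145×10^-5 mol/kg
α₀ = 1/(1 + K1/[H⁺] + K1K2/[H⁺]²) = 1/(1 + 10^+2.00 + 10^+0.81) = 0.009306
DIC = [CO2*]/α₀ = 1.145×10^-5 / 0.009306 = 1.230 mmol/kg
[CO3²⁻] = α₂·DIC; α₂ = 0.06009, so [CO3²⁻] = 0.06009 × 1.230 = 0.0739 mmol/kg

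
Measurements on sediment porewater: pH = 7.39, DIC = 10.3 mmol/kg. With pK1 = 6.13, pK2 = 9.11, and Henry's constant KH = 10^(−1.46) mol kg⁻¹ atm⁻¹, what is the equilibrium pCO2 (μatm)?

α₀ = 1 / (1 + K1/[H⁺] + K1K2/[H⁺]²) = 1 / (1 + 10^+1.26 + 10^-0.46)
   = 1 / (1 + 18.197 + 0.34674) = 1/19.544 = 0.05117
[CO2*] = α₀ × DIC = 0.05117 × 10.3 = 0.5270 mmol/kg
pCO2 = [CO2*]/KH = 5.270×10^-4 / 3.467×10^-2 = 1.52×10^4 μatm

pCO2 = 1.52×10^4 μatm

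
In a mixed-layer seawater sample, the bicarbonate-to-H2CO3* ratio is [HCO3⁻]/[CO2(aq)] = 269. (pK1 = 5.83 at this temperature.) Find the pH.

pH = 8.26

From K1 = [H⁺][HCO3⁻]/[CO2(aq)]:  pH = pK1 + log₁₀([HCO3⁻]/[CO2(aq)])
log₁₀(269) = +2.430
pH = 5.83 + (+2.430) = 8.26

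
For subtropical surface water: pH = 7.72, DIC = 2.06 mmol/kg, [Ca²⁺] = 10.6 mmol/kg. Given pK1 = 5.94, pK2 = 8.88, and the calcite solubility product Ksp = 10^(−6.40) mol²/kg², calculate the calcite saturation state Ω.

Ω = 3.49

α₂ = 1 / (1 + [H⁺]/K2 + [H⁺]²/(K1K2)) = 1 / (1 + 10^+1.16 + 10^-0.62)
   = 1 / (1 + 14.454 + 0.23988) = 1/15.694 = 0.06372
[CO3²⁻] = α₂ × DIC = 0.06372 × 2.06 = 0.1313 mmol/kg
Ksp = 10^(−6.40) = 3.981×10^-7
Ω = [Ca²⁺][CO3²⁻]/Ksp = (10.6×10^-3)(1.313×10^-4) / 3.981×10^-7 = 3.49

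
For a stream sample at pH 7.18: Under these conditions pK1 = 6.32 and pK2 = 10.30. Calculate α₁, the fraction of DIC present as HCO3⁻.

α₁ = 0.878

α₁ = 1 / (1 + [H⁺]/K1 + K2/[H⁺]) = 1 / (1 + 10^-0.86 + 10^-3.12)
   = 1 / (1 + 0.13804 + 0.00075858) = 1/1.1388 = 0.8781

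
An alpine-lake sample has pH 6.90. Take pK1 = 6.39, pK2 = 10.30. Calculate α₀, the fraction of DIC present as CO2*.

α₀ = 0.236

α₀ = 1 / (1 + K1/[H⁺] + K1K2/[H⁺]²) = 1 / (1 + 10^+0.51 + 10^-2.89)
   = 1 / (1 + 3.2359 + 0.0012882) = 1/4.2372 = 0.2360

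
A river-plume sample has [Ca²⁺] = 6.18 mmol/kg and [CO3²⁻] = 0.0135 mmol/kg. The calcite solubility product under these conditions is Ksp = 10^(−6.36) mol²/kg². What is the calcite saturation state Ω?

Ω = 0.191

Ksp = 10^(−6.36) = 4.365×10^-7
Ω = [Ca²⁺][CO3²⁻]/Ksp = (6.18×10^-3)(0.0135×10^-3) / 4.365×10^-7 = 0.191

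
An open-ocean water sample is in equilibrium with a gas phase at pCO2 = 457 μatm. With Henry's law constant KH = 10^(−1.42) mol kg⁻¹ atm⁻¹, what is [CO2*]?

[CO2*] = 17.4 μmol/kg

KH = 10^(−1.42) = 3.802×10^-2 mol kg⁻¹ atm⁻¹
[CO2*] = KH · pCO2 = 3.802×10^-2 × 457×10^-6 atm = 1.74×10^-5 mol/kg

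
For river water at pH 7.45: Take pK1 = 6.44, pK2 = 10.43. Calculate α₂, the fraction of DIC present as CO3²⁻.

α₂ = 1 / (1 + [H⁺]/K2 + [H⁺]²/(K1K2)) = 1 / (1 + 10^+2.98 + 10^+1.97)
   = 1 / (1 + 954.99 + 93.325) = 1/1049.3 = 0.0009530

α₂ = 0.000953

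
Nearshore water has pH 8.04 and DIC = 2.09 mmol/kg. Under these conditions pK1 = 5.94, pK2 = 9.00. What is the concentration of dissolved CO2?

α₀ = 1 / (1 + K1/[H⁺] + K1K2/[H⁺]²) = 1 / (1 + 10^+2.10 + 10^+1.14)
   = 1 / (1 + 125.89 + 13.804) = 1/140.70 = 0.007108
[CO2*] = α₀ × DIC = 0.007108 × 2.09 = 0.0149 mmol/kg = 14.9 μmol/kg

[CO2*] = 14.9 μmol/kg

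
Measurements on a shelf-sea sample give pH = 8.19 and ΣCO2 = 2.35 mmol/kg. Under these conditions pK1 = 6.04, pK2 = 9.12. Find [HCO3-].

α₁ = 1 / (1 + [H⁺]/K1 + K2/[H⁺]) = 1 / (1 + 10^-2.15 + 10^-0.93)
   = 1 / (1 + 0.0070795 + 0.11749) = 1/1.1246 = 0.8892
[HCO3⁻] = α₁ × DIC = 0.8892 × 2.35 = 2.09 mmol/kg

[HCO3⁻] = 2.09 mmol/kg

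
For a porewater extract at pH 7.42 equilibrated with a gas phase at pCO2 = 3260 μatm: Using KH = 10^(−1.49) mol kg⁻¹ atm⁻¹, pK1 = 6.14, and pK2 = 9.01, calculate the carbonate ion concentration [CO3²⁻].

[CO3²⁻] = 0.0517 mmol/kg

[CO2*] = KH · pCO2 = 10^(−1.49) × 3260×10^-6 = 1.055×10^-4 mol/kg
α₀ = 1/(1 + K1/[H⁺] + K1K2/[H⁺]²) = 1/(1 + 10^+1.28 + 10^-0.31) = 0.04868
DIC = [CO2*]/α₀ = 1.055×10^-4 / 0.04868 = 2.167 mmol/kg
[CO3²⁻] = α₂·DIC; α₂ = 0.02384, so [CO3²⁻] = 0.02384 × 2.167 = 0.0517 mmol/kg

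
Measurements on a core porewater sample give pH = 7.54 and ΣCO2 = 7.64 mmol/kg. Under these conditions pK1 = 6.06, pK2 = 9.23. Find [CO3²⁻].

α₂ = 1 / (1 + [H⁺]/K2 + [H⁺]²/(K1K2)) = 1 / (1 + 10^+1.69 + 10^+0.21)
   = 1 / (1 + 48.978 + 1.6218) = 1/51.600 = 0.01938
[CO3²⁻] = α₂ × DIC = 0.01938 × 7.64 = 0.148 mmol/kg

[CO3²⁻] = 0.148 mmol/kg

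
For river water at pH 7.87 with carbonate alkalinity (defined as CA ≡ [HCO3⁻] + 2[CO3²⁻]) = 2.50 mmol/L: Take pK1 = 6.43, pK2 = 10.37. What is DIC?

CA = [HCO3⁻] + 2[CO3²⁻] = (α₁ + 2α₂)·DIC
At pH 7.87: [H⁺]/K1 = 10^-1.44 = 0.036308, K2/[H⁺] = 10^-2.50 = 0.0031623
α₁ = 1/(1 + 0.036308 + 0.0031623) = 1/1.0395 = 0.9620; α₂ = α₁·K2/[H⁺] = 0.003042
α₁ + 2α₂ = 0.9681
DIC = CA / (α₁ + 2α₂) = 2.50 / 0.9681 = 2.58 mmol/L

DIC = 2.58 mmol/L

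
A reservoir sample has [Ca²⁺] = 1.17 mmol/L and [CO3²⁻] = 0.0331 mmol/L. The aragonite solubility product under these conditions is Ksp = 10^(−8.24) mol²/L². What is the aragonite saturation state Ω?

Ω = 6.73

Ksp = 10^(−8.24) = 5.754×10^-9
Ω = [Ca²⁺][CO3²⁻]/Ksp = (1.17×10^-3)(0.0331×10^-3) / 5.754×10^-9 = 6.73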